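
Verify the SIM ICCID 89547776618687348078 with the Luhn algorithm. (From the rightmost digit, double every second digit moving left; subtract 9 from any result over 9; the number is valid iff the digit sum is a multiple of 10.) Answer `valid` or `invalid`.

From the right, keep odd positions and double even positions (subtract 9 from any doubled value over 9):
  doubled (positions 2,4,...): 5 7 6 7 7 3 5 5 1 7 → sum 53
  kept (positions 1,3,...): 8 0 4 7 6 1 6 7 4 9 → sum 52
Total = 105.
105 mod 10 = 5, so the number is invalid.

invalid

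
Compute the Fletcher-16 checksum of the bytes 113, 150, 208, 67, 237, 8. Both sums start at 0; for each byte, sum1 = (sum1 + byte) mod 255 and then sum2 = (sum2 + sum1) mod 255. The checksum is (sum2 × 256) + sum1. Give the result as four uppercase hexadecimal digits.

8A12

Running sums (mod 255):
  after byte 0 (113): sum1=113, sum2=113
  after byte 1 (150): sum1=8, sum2=121
  after byte 2 (208): sum1=216, sum2=82
  after byte 3 (67): sum1=28, sum2=110
  after byte 4 (237): sum1=10, sum2=120
  after byte 5 (8): sum1=18, sum2=138
Checksum = sum2·256 + sum1 = 138·256 + 18 = 35346 = 0x8A12.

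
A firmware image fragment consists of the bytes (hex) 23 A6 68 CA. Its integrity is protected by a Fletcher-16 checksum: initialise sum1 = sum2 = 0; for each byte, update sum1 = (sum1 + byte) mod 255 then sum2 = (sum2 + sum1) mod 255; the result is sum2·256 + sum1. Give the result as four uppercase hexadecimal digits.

Running sums (mod 255):
  after byte 0 (23): sum1=35, sum2=35
  after byte 1 (A6): sum1=201, sum2=236
  after byte 2 (68): sum1=50, sum2=31
  after byte 3 (CA): sum1=252, sum2=28
Checksum = sum2·256 + sum1 = 28·256 + 252 = 7420 = 0x1CFC.

1CFC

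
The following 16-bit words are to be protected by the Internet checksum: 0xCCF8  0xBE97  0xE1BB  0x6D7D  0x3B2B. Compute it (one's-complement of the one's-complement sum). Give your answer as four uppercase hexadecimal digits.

EA0A

One's-complement addition (fold any carry out of bit 15 back into bit 0):
  0xCCF8 + 0xBE97 = 0x18B8F → wrap carry → 0x8B90
  0x8B90 + 0xE1BB = 0x16D4B → wrap carry → 0x6D4C
  0x6D4C + 0x6D7D = 0x0DAC9
  0xDAC9 + 0x3B2B = 0x115F4 → wrap carry → 0x15F5
One's-complement sum = 0x15F5.
Checksum = ~0x15F5 & 0xFFFF = 0xEA0A.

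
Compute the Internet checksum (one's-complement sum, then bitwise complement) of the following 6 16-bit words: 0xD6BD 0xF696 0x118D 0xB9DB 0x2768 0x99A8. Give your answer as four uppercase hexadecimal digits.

A631

One's-complement addition (fold any carry out of bit 15 back into bit 0):
  0xD6BD + 0xF696 = 0x1CD53 → wrap carry → 0xCD54
  0xCD54 + 0x118D = 0x0DEE1
  0xDEE1 + 0xB9DB = 0x198BC → wrap carry → 0x98BD
  0x98BD + 0x2768 = 0x0C025
  0xC025 + 0x99A8 = 0x159CD → wrap carry → 0x59CE
One's-complement sum = 0x59CE.
Checksum = ~0x59CE & 0xFFFF = 0xA631.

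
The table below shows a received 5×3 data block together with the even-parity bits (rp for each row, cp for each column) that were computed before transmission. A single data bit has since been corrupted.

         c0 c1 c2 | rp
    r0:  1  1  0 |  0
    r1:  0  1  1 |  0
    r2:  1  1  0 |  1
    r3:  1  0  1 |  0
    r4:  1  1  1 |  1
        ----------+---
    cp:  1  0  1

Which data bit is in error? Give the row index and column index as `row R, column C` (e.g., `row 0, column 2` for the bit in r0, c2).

Recompute each row's even parity and compare to rp:
  r0: data parity 0, sent rp 0 → ok
  r1: data parity 0, sent rp 0 → ok
  r2: data parity 0, sent rp 1 → mismatch
  r3: data parity 0, sent rp 0 → ok
  r4: data parity 1, sent rp 1 → ok
Recompute each column's even parity and compare to cp:
  c0: data parity 0, sent cp 1 → mismatch
  c1: data parity 0, sent cp 0 → ok
  c2: data parity 1, sent cp 1 → ok
Exactly one row (r2) and one column (c0) fail → the flipped bit is at their intersection.

row 2, column 0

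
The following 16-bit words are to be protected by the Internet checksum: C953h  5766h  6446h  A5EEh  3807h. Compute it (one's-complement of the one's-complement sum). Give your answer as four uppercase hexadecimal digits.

One's-complement addition (fold any carry out of bit 15 back into bit 0):
  0xC953 + 0x5766 = 0x120B9 → wrap carry → 0x20BA
  0x20BA + 0x6446 = 0x08500
  0x8500 + 0xA5EE = 0x12AEE → wrap carry → 0x2AEF
  0x2AEF + 0x3807 = 0x062F6
One's-complement sum = 0x62F6.
Checksum = ~0x62F6 & 0xFFFF = 0x9D09.

9D09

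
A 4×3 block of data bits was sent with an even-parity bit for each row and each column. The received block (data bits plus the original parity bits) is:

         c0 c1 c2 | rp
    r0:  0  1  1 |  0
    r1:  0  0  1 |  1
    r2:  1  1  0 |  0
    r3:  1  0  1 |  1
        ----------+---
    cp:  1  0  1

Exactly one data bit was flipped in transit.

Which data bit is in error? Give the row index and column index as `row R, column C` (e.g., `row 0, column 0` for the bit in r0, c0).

Recompute each row's even parity and compare to rp:
  r0: data parity 0, sent rp 0 → ok
  r1: data parity 1, sent rp 1 → ok
  r2: data parity 0, sent rp 0 → ok
  r3: data parity 0, sent rp 1 → mismatch
Recompute each column's even parity and compare to cp:
  c0: data parity 0, sent cp 1 → mismatch
  c1: data parity 0, sent cp 0 → ok
  c2: data parity 1, sent cp 1 → ok
Exactly one row (r3) and one column (c0) fail → the flipped bit is at their intersection.

row 3, column 0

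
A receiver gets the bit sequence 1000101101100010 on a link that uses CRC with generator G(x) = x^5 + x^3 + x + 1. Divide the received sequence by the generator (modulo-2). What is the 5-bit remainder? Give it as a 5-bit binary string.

00001

Modulo-2 division of 1000101101100010 by 101011:
  pos 0: 100010 XOR 101011 = 001001
  pos 2: 100111 XOR 101011 = 001100
  pos 4: 110001 XOR 101011 = 011010
  pos 5: 110101 XOR 101011 = 011110
  pos 6: 111100 XOR 101011 = 010111
  pos 7: 101110 XOR 101011 = 000101
  pos 10: 101010 XOR 101011 = 000001
Remainder = 00001 (nonzero — an error is detected).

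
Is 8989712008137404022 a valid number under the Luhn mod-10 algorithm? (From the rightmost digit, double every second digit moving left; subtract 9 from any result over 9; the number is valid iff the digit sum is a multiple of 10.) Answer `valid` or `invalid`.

From the right, keep odd positions and double even positions (subtract 9 from any doubled value over 9):
  doubled (positions 2,4,...): 4 8 8 6 7 0 2 9 9 → sum 53
  kept (positions 1,3,...): 2 0 0 7 1 0 2 7 8 8 → sum 35
Total = 88.
88 mod 10 = 8, so the number is invalid.

invalid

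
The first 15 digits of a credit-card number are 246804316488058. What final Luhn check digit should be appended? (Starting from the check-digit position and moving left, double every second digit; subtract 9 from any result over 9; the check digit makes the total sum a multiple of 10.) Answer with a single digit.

6

Partial digits right→left: 8 5 0 8 8 4 6 1 3 4 0 8 6 4 2
Double every second digit counting from the check-digit position (so the 1st, 3rd, 5th, ... of the partial from the right).
  doubled (with −9 where >9): 7 0 7 3 6 0 3 4 → sum 30
  kept as-is: 5 8 4 1 4 8 4 → sum 34
Total = 30 + 34 = 64.
Check digit = (10 − (64 mod 10)) mod 10 = 6.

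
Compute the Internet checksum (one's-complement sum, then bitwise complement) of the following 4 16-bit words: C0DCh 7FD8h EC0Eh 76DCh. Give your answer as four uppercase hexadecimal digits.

One's-complement addition (fold any carry out of bit 15 back into bit 0):
  0xC0DC + 0x7FD8 = 0x140B4 → wrap carry → 0x40B5
  0x40B5 + 0xEC0E = 0x12CC3 → wrap carry → 0x2CC4
  0x2CC4 + 0x76DC = 0x0A3A0
One's-complement sum = 0xA3A0.
Checksum = ~0xA3A0 & 0xFFFF = 0x5C5F.

5C5F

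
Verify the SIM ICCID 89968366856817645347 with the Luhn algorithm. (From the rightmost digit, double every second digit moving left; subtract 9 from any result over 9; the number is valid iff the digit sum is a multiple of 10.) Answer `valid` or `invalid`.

From the right, keep odd positions and double even positions (subtract 9 from any doubled value over 9):
  doubled (positions 2,4,...): 8 1 3 2 3 7 3 7 9 7 → sum 50
  kept (positions 1,3,...): 7 3 4 7 8 5 6 3 6 9 → sum 58
Total = 108.
108 mod 10 = 8, so the number is invalid.

invalid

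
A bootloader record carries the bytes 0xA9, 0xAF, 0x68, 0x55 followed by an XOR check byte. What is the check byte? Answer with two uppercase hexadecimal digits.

XOR the bytes together:
  start with 0xA9
  0xA9 ⊕ 0xAF = 0x06
  0x06 ⊕ 0x68 = 0x6E
  0x6E ⊕ 0x55 = 0x3B

3B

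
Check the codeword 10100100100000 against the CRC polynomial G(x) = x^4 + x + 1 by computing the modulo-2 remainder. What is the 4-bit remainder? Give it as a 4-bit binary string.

Modulo-2 division of 10100100100000 by 10011:
  pos 0: 10100 XOR 10011 = 00111
  pos 2: 11110 XOR 10011 = 01101
  pos 3: 11010 XOR 10011 = 01001
  pos 4: 10011 XOR 10011 = 00000
Remainder = 0000 (zero — the frame passes the CRC check).

0000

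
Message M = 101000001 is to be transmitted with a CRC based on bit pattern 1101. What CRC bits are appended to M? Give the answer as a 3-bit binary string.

Append 3 zeros: 101000001000. Divide by 1101 (XOR where the leading bit is 1):
  pos 0: 1010 XOR 1101 = 0111
  pos 1: 1110 XOR 1101 = 0011
  pos 3: 1100 XOR 1101 = 0001
  pos 6: 1010 XOR 1101 = 0111
  pos 7: 1110 XOR 1101 = 0011
Remainder (last 3 bits) = 110. This is the CRC / FCS.

110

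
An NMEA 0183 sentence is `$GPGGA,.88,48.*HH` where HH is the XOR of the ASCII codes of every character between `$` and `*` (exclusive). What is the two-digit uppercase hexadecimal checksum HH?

XOR the ASCII codes of the payload characters:
  'G' = 0x47 → acc = 0x47
  'P' = 0x50 → acc = 0x17
  'G' = 0x47 → acc = 0x50
  'G' = 0x47 → acc = 0x17
  'A' = 0x41 → acc = 0x56
  ',' = 0x2C → acc = 0x7A
  '.' = 0x2E → acc = 0x54
  '8' = 0x38 → acc = 0x6C
  '8' = 0x38 → acc = 0x54
  ',' = 0x2C → acc = 0x78
  '4' = 0x34 → acc = 0x4C
  '8' = 0x38 → acc = 0x74
  '.' = 0x2E → acc = 0x5A
Checksum = 0x5A.

5A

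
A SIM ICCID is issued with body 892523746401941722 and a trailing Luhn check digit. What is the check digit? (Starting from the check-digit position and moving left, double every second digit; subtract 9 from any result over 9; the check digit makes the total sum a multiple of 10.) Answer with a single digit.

Partial digits right→left: 2 2 7 1 4 9 1 0 4 6 4 7 3 2 5 2 9 8
Double every second digit counting from the check-digit position (so the 1st, 3rd, 5th, ... of the partial from the right).
  doubled (with −9 where >9): 4 5 8 2 8 8 6 1 9 → sum 51
  kept as-is: 2 1 9 0 6 7 2 2 8 → sum 37
Total = 51 + 37 = 88.
Check digit = (10 − (88 mod 10)) mod 10 = 2.

2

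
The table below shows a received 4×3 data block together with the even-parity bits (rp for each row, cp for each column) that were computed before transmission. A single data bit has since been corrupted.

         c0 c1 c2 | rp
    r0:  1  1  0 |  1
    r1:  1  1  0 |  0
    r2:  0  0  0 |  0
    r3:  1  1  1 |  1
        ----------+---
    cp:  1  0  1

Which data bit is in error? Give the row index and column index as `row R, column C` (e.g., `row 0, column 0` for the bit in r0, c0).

row 0, column 1

Recompute each row's even parity and compare to rp:
  r0: data parity 0, sent rp 1 → mismatch
  r1: data parity 0, sent rp 0 → ok
  r2: data parity 0, sent rp 0 → ok
  r3: data parity 1, sent rp 1 → ok
Recompute each column's even parity and compare to cp:
  c0: data parity 1, sent cp 1 → ok
  c1: data parity 1, sent cp 0 → mismatch
  c2: data parity 1, sent cp 1 → ok
Exactly one row (r0) and one column (c1) fail → the flipped bit is at their intersection.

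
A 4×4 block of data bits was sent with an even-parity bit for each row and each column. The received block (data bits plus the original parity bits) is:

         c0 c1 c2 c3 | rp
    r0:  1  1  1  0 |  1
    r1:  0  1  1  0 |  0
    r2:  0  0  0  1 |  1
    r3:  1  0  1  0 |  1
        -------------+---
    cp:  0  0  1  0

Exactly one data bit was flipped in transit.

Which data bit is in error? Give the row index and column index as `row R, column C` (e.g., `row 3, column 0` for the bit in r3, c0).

row 3, column 3

Recompute each row's even parity and compare to rp:
  r0: data parity 1, sent rp 1 → ok
  r1: data parity 0, sent rp 0 → ok
  r2: data parity 1, sent rp 1 → ok
  r3: data parity 0, sent rp 1 → mismatch
Recompute each column's even parity and compare to cp:
  c0: data parity 0, sent cp 0 → ok
  c1: data parity 0, sent cp 0 → ok
  c2: data parity 1, sent cp 1 → ok
  c3: data parity 1, sent cp 0 → mismatch
Exactly one row (r3) and one column (c3) fail → the flipped bit is at their intersection.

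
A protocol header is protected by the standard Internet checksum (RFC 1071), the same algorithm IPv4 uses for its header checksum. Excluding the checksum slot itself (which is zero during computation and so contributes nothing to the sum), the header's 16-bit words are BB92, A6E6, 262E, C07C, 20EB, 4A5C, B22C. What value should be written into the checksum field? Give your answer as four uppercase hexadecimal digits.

One's-complement addition (fold any carry out of bit 15 back into bit 0):
  0xBB92 + 0xA6E6 = 0x16278 → wrap carry → 0x6279
  0x6279 + 0x262E = 0x088A7
  0x88A7 + 0xC07C = 0x14923 → wrap carry → 0x4924
  0x4924 + 0x20EB = 0x06A0F
  0x6A0F + 0x4A5C = 0x0B46B
  0xB46B + 0xB22C = 0x16697 → wrap carry → 0x6698
One's-complement sum = 0x6698.
Checksum = ~0x6698 & 0xFFFF = 0x9967.

9967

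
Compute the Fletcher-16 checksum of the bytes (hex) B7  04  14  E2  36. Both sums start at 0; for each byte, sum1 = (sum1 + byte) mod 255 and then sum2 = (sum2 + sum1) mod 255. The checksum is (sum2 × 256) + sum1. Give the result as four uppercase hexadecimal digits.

Running sums (mod 255):
  after byte 0 (B7): sum1=183, sum2=183
  after byte 1 (04): sum1=187, sum2=115
  after byte 2 (14): sum1=207, sum2=67
  after byte 3 (E2): sum1=178, sum2=245
  after byte 4 (36): sum1=232, sum2=222
Checksum = sum2·256 + sum1 = 222·256 + 232 = 57064 = 0xDEE8.

DEE8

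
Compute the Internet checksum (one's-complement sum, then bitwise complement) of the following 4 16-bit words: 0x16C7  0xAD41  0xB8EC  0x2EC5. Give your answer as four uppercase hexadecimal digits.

5445

One's-complement addition (fold any carry out of bit 15 back into bit 0):
  0x16C7 + 0xAD41 = 0x0C408
  0xC408 + 0xB8EC = 0x17CF4 → wrap carry → 0x7CF5
  0x7CF5 + 0x2EC5 = 0x0ABBA
One's-complement sum = 0xABBA.
Checksum = ~0xABBA & 0xFFFF = 0x5445.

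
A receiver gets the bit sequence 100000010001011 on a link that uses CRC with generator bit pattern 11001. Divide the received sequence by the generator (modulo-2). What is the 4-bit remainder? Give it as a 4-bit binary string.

Modulo-2 division of 100000010001011 by 11001:
  pos 0: 10000 XOR 11001 = 01001
  pos 1: 10010 XOR 11001 = 01011
  pos 2: 10110 XOR 11001 = 01111
  pos 3: 11111 XOR 11001 = 00110
  pos 5: 11000 XOR 11001 = 00001
  pos 9: 10101 XOR 11001 = 01100
  pos 10: 11001 XOR 11001 = 00000
Remainder = 0000 (zero — the frame passes the CRC check).

0000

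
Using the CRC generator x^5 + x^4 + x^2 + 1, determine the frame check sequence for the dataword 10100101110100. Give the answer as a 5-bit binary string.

11100

Append 5 zeros: 1010010111010000000. Divide by 110101 (XOR where the leading bit is 1):
  pos 0: 101001 XOR 110101 = 011100
  pos 1: 111000 XOR 110101 = 001101
  pos 3: 110111 XOR 110101 = 000010
  pos 7: 101010 XOR 110101 = 011111
  pos 8: 111110 XOR 110101 = 001011
  pos 10: 101100 XOR 110101 = 011001
  pos 11: 110010 XOR 110101 = 000111
Remainder (last 5 bits) = 11100. This is the CRC / FCS.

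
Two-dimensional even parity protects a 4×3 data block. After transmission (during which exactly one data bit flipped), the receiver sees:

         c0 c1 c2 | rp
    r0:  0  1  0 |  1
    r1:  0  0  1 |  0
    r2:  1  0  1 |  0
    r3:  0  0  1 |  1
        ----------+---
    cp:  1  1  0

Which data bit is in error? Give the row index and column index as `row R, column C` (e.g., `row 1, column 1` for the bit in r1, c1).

Recompute each row's even parity and compare to rp:
  r0: data parity 1, sent rp 1 → ok
  r1: data parity 1, sent rp 0 → mismatch
  r2: data parity 0, sent rp 0 → ok
  r3: data parity 1, sent rp 1 → ok
Recompute each column's even parity and compare to cp:
  c0: data parity 1, sent cp 1 → ok
  c1: data parity 1, sent cp 1 → ok
  c2: data parity 1, sent cp 0 → mismatch
Exactly one row (r1) and one column (c2) fail → the flipped bit is at their intersection.

row 1, column 2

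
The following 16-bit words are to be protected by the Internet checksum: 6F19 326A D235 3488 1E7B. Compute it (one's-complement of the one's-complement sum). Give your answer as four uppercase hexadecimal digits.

One's-complement addition (fold any carry out of bit 15 back into bit 0):
  0x6F19 + 0x326A = 0x0A183
  0xA183 + 0xD235 = 0x173B8 → wrap carry → 0x73B9
  0x73B9 + 0x3488 = 0x0A841
  0xA841 + 0x1E7B = 0x0C6BC
One's-complement sum = 0xC6BC.
Checksum = ~0xC6BC & 0xFFFF = 0x3943.

3943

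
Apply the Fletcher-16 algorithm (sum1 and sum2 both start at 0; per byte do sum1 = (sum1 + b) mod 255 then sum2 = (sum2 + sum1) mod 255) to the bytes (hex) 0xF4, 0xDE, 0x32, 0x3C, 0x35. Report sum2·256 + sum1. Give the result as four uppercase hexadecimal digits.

8877

Running sums (mod 255):
  after byte 0 (0xF4): sum1=244, sum2=244
  after byte 1 (0xDE): sum1=211, sum2=200
  after byte 2 (0x32): sum1=6, sum2=206
  after byte 3 (0x3C): sum1=66, sum2=17
  after byte 4 (0x35): sum1=119, sum2=136
Checksum = sum2·256 + sum1 = 136·256 + 119 = 34935 = 0x8877.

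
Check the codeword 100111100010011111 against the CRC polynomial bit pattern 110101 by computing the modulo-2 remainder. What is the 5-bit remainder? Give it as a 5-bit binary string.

Modulo-2 division of 100111100010011111 by 110101:
  pos 0: 100111 XOR 110101 = 010010
  pos 1: 100101 XOR 110101 = 010000
  pos 2: 100000 XOR 110101 = 010101
  pos 3: 101010 XOR 110101 = 011111
  pos 4: 111110 XOR 110101 = 001011
  pos 6: 101110 XOR 110101 = 011011
  pos 7: 110110 XOR 110101 = 000011
  pos 11: 111111 XOR 110101 = 001010
Remainder = 10101 (nonzero — an error is detected).

10101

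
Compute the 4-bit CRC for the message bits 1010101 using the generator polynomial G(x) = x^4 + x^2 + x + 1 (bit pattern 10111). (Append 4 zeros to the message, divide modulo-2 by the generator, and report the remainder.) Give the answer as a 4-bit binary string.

Append 4 zeros: 10101010000. Divide by 10111 (XOR where the leading bit is 1):
  pos 0: 10101 XOR 10111 = 00010
  pos 3: 10010 XOR 10111 = 00101
  pos 5: 10100 XOR 10111 = 00011
Remainder (last 4 bits) = 0110. This is the CRC / FCS.

0110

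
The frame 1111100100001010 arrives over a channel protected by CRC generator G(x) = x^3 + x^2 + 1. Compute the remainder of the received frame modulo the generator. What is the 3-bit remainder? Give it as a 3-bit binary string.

Modulo-2 division of 1111100100001010 by 1101:
  pos 0: 1111 XOR 1101 = 0010
  pos 2: 1010 XOR 1101 = 0111
  pos 3: 1110 XOR 1101 = 0011
  pos 5: 1110 XOR 1101 = 0011
  pos 7: 1100 XOR 1101 = 0001
  pos 10: 1010 XOR 1101 = 0111
  pos 11: 1111 XOR 1101 = 0010
Remainder = 100 (nonzero — an error is detected).

100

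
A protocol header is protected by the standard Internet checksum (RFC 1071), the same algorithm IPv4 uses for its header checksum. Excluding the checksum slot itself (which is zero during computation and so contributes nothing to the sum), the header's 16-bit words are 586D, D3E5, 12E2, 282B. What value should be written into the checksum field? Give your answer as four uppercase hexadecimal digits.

One's-complement addition (fold any carry out of bit 15 back into bit 0):
  0x586D + 0xD3E5 = 0x12C52 → wrap carry → 0x2C53
  0x2C53 + 0x12E2 = 0x03F35
  0x3F35 + 0x282B = 0x06760
One's-complement sum = 0x6760.
Checksum = ~0x6760 & 0xFFFF = 0x989F.

989F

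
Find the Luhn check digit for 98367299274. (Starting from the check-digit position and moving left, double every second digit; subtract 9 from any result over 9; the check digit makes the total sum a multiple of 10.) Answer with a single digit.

7

Partial digits right→left: 4 7 2 9 9 2 7 6 3 8 9
Double every second digit counting from the check-digit position (so the 1st, 3rd, 5th, ... of the partial from the right).
  doubled (with −9 where >9): 8 4 9 5 6 9 → sum 41
  kept as-is: 7 9 2 6 8 → sum 32
Total = 41 + 32 = 73.
Check digit = (10 − (73 mod 10)) mod 10 = 7.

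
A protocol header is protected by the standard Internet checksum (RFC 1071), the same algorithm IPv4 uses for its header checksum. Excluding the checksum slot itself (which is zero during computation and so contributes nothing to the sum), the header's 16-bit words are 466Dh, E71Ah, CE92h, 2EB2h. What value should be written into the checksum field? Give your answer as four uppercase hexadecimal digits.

One's-complement addition (fold any carry out of bit 15 back into bit 0):
  0x466D + 0xE71A = 0x12D87 → wrap carry → 0x2D88
  0x2D88 + 0xCE92 = 0x0FC1A
  0xFC1A + 0x2EB2 = 0x12ACC → wrap carry → 0x2ACD
One's-complement sum = 0x2ACD.
Checksum = ~0x2ACD & 0xFFFF = 0xD532.

D532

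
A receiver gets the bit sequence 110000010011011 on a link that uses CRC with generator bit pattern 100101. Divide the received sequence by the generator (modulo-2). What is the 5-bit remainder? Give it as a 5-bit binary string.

01110

Modulo-2 division of 110000010011011 by 100101:
  pos 0: 110000 XOR 100101 = 010101
  pos 1: 101010 XOR 100101 = 001111
  pos 3: 111110 XOR 100101 = 011011
  pos 4: 110110 XOR 100101 = 010011
  pos 5: 100111 XOR 100101 = 000010
  pos 9: 101011 XOR 100101 = 001110
Remainder = 01110 (nonzero — an error is detected).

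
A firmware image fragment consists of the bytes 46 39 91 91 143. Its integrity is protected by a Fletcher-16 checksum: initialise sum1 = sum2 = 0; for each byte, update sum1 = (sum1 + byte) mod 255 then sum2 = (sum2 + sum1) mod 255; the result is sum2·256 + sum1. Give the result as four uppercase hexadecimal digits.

DB9B

Running sums (mod 255):
  after byte 0 (46): sum1=46, sum2=46
  after byte 1 (39): sum1=85, sum2=131
  after byte 2 (91): sum1=176, sum2=52
  after byte 3 (91): sum1=12, sum2=64
  after byte 4 (143): sum1=155, sum2=219
Checksum = sum2·256 + sum1 = 219·256 + 155 = 56219 = 0xDB9B.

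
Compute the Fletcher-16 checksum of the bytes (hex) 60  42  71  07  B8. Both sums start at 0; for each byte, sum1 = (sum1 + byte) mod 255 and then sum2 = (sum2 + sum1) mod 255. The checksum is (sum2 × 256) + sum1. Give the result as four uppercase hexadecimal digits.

06D3

Running sums (mod 255):
  after byte 0 (60): sum1=96, sum2=96
  after byte 1 (42): sum1=162, sum2=3
  after byte 2 (71): sum1=20, sum2=23
  after byte 3 (07): sum1=27, sum2=50
  after byte 4 (B8): sum1=211, sum2=6
Checksum = sum2·256 + sum1 = 6·256 + 211 = 1747 = 0x06D3.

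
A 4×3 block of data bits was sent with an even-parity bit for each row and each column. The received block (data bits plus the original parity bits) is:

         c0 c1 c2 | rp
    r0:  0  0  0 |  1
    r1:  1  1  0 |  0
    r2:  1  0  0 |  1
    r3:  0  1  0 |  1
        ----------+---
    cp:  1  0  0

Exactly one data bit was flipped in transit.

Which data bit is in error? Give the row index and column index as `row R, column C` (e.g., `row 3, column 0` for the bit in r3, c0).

Recompute each row's even parity and compare to rp:
  r0: data parity 0, sent rp 1 → mismatch
  r1: data parity 0, sent rp 0 → ok
  r2: data parity 1, sent rp 1 → ok
  r3: data parity 1, sent rp 1 → ok
Recompute each column's even parity and compare to cp:
  c0: data parity 0, sent cp 1 → mismatch
  c1: data parity 0, sent cp 0 → ok
  c2: data parity 0, sent cp 0 → ok
Exactly one row (r0) and one column (c0) fail → the flipped bit is at their intersection.

row 0, column 0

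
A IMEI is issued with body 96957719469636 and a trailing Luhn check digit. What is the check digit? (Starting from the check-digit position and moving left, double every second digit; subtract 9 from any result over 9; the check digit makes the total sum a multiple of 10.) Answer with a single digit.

Partial digits right→left: 6 3 6 9 6 4 9 1 7 7 5 9 6 9
Double every second digit counting from the check-digit position (so the 1st, 3rd, 5th, ... of the partial from the right).
  doubled (with −9 where >9): 3 3 3 9 5 1 3 → sum 27
  kept as-is: 3 9 4 1 7 9 9 → sum 42
Total = 27 + 42 = 69.
Check digit = (10 − (69 mod 10)) mod 10 = 1.

1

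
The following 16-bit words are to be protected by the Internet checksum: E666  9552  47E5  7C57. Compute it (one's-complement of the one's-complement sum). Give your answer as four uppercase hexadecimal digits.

One's-complement addition (fold any carry out of bit 15 back into bit 0):
  0xE666 + 0x9552 = 0x17BB8 → wrap carry → 0x7BB9
  0x7BB9 + 0x47E5 = 0x0C39E
  0xC39E + 0x7C57 = 0x13FF5 → wrap carry → 0x3FF6
One's-complement sum = 0x3FF6.
Checksum = ~0x3FF6 & 0xFFFF = 0xC009.

C009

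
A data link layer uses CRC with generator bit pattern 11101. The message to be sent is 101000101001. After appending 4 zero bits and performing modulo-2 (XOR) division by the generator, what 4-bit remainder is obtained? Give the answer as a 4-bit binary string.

0100

Append 4 zeros: 1010001010010000. Divide by 11101 (XOR where the leading bit is 1):
  pos 0: 10100 XOR 11101 = 01001
  pos 1: 10010 XOR 11101 = 01111
  pos 2: 11111 XOR 11101 = 00010
  pos 5: 10010 XOR 11101 = 01111
  pos 6: 11110 XOR 11101 = 00011
  pos 9: 11100 XOR 11101 = 00001
Remainder (last 4 bits) = 0100. This is the CRC / FCS.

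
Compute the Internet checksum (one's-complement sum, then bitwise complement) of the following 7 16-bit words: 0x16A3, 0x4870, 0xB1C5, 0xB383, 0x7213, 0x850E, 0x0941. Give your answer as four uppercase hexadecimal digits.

3B40

One's-complement addition (fold any carry out of bit 15 back into bit 0):
  0x16A3 + 0x4870 = 0x05F13
  0x5F13 + 0xB1C5 = 0x110D8 → wrap carry → 0x10D9
  0x10D9 + 0xB383 = 0x0C45C
  0xC45C + 0x7213 = 0x1366F → wrap carry → 0x3670
  0x3670 + 0x850E = 0x0BB7E
  0xBB7E + 0x0941 = 0x0C4BF
One's-complement sum = 0xC4BF.
Checksum = ~0xC4BF & 0xFFFF = 0x3B40.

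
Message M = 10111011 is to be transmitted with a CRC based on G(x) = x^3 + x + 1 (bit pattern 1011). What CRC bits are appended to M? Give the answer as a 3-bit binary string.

000

Append 3 zeros: 10111011000. Divide by 1011 (XOR where the leading bit is 1):
  pos 0: 1011 XOR 1011 = 0000
  pos 4: 1011 XOR 1011 = 0000
Remainder (last 3 bits) = 000. This is the CRC / FCS.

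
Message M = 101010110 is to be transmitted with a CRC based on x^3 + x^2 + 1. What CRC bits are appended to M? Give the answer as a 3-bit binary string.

Append 3 zeros: 101010110000. Divide by 1101 (XOR where the leading bit is 1):
  pos 0: 1010 XOR 1101 = 0111
  pos 1: 1111 XOR 1101 = 0010
  pos 3: 1001 XOR 1101 = 0100
  pos 4: 1001 XOR 1101 = 0100
  pos 5: 1000 XOR 1101 = 0101
  pos 6: 1010 XOR 1101 = 0111
  pos 7: 1110 XOR 1101 = 0011
Remainder (last 3 bits) = 110. This is the CRC / FCS.

110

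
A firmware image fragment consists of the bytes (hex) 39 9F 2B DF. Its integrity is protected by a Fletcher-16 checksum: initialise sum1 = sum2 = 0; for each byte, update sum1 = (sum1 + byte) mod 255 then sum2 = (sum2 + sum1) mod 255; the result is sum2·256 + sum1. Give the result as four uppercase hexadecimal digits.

Running sums (mod 255):
  after byte 0 (39): sum1=57, sum2=57
  after byte 1 (9F): sum1=216, sum2=18
  after byte 2 (2B): sum1=4, sum2=22
  after byte 3 (DF): sum1=227, sum2=249
Checksum = sum2·256 + sum1 = 249·256 + 227 = 63971 = 0xF9E3.

F9E3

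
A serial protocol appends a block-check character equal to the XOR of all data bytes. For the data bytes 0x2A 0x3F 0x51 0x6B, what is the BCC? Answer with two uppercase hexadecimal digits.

XOR the bytes together:
  start with 0x2A
  0x2A ⊕ 0x3F = 0x15
  0x15 ⊕ 0x51 = 0x44
  0x44 ⊕ 0x6B = 0x2F

2F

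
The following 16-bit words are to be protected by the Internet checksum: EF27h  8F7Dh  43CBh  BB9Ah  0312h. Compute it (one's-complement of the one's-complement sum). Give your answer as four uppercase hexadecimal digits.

One's-complement addition (fold any carry out of bit 15 back into bit 0):
  0xEF27 + 0x8F7D = 0x17EA4 → wrap carry → 0x7EA5
  0x7EA5 + 0x43CB = 0x0C270
  0xC270 + 0xBB9A = 0x17E0A → wrap carry → 0x7E0B
  0x7E0B + 0x0312 = 0x0811D
One's-complement sum = 0x811D.
Checksum = ~0x811D & 0xFFFF = 0x7EE2.

7EE2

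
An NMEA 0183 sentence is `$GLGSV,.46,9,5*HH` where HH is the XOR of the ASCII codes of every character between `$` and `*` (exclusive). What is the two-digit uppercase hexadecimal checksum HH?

45

XOR the ASCII codes of the payload characters:
  'G' = 0x47 → acc = 0x47
  'L' = 0x4C → acc = 0x0B
  'G' = 0x47 → acc = 0x4C
  'S' = 0x53 → acc = 0x1F
  'V' = 0x56 → acc = 0x49
  ',' = 0x2C → acc = 0x65
  '.' = 0x2E → acc = 0x4B
  '4' = 0x34 → acc = 0x7F
  '6' = 0x36 → acc = 0x49
  ',' = 0x2C → acc = 0x65
  '9' = 0x39 → acc = 0x5C
  ',' = 0x2C → acc = 0x70
  '5' = 0x35 → acc = 0x45
Checksum = 0x45.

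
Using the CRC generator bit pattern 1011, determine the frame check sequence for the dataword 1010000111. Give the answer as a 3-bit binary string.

Append 3 zeros: 1010000111000. Divide by 1011 (XOR where the leading bit is 1):
  pos 0: 1010 XOR 1011 = 0001
  pos 3: 1000 XOR 1011 = 0011
  pos 5: 1111 XOR 1011 = 0100
  pos 6: 1001 XOR 1011 = 0010
  pos 8: 1000 XOR 1011 = 0011
Remainder (last 3 bits) = 110. This is the CRC / FCS.

110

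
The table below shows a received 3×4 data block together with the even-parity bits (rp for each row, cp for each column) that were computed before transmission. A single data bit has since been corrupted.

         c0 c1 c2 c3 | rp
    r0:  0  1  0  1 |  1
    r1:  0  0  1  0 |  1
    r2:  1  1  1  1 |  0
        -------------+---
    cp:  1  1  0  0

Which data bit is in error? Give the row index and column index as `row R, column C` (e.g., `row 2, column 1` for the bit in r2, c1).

row 0, column 1

Recompute each row's even parity and compare to rp:
  r0: data parity 0, sent rp 1 → mismatch
  r1: data parity 1, sent rp 1 → ok
  r2: data parity 0, sent rp 0 → ok
Recompute each column's even parity and compare to cp:
  c0: data parity 1, sent cp 1 → ok
  c1: data parity 0, sent cp 1 → mismatch
  c2: data parity 0, sent cp 0 → ok
  c3: data parity 0, sent cp 0 → ok
Exactly one row (r0) and one column (c1) fail → the flipped bit is at their intersection.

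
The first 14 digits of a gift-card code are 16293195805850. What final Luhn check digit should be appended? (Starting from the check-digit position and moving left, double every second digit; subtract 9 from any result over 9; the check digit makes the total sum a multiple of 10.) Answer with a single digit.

5

Partial digits right→left: 0 5 8 5 0 8 5 9 1 3 9 2 6 1
Double every second digit counting from the check-digit position (so the 1st, 3rd, 5th, ... of the partial from the right).
  doubled (with −9 where >9): 0 7 0 1 2 9 3 → sum 22
  kept as-is: 5 5 8 9 3 2 1 → sum 33
Total = 22 + 33 = 55.
Check digit = (10 − (55 mod 10)) mod 10 = 5.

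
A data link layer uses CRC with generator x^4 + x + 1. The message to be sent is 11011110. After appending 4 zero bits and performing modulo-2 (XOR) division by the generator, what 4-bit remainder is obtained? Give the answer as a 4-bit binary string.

Append 4 zeros: 110111100000. Divide by 10011 (XOR where the leading bit is 1):
  pos 0: 11011 XOR 10011 = 01000
  pos 1: 10001 XOR 10011 = 00010
  pos 4: 10100 XOR 10011 = 00111
  pos 6: 11100 XOR 10011 = 01111
  pos 7: 11110 XOR 10011 = 01101
Remainder (last 4 bits) = 1101. This is the CRC / FCS.

1101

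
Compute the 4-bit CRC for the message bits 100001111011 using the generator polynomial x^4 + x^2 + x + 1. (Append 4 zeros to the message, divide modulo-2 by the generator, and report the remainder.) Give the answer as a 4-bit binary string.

Append 4 zeros: 1000011110110000. Divide by 10111 (XOR where the leading bit is 1):
  pos 0: 10000 XOR 10111 = 00111
  pos 2: 11111 XOR 10111 = 01000
  pos 3: 10001 XOR 10111 = 00110
  pos 5: 11010 XOR 10111 = 01101
  pos 6: 11011 XOR 10111 = 01100
  pos 7: 11001 XOR 10111 = 01110
  pos 8: 11100 XOR 10111 = 01011
  pos 9: 10110 XOR 10111 = 00001
Remainder (last 4 bits) = 0100. This is the CRC / FCS.

0100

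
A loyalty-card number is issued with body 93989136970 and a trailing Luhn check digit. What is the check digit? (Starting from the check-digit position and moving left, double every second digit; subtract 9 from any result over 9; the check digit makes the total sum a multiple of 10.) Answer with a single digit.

3

Partial digits right→left: 0 7 9 6 3 1 9 8 9 3 9
Double every second digit counting from the check-digit position (so the 1st, 3rd, 5th, ... of the partial from the right).
  doubled (with −9 where >9): 0 9 6 9 9 9 → sum 42
  kept as-is: 7 6 1 8 3 → sum 25
Total = 42 + 25 = 67.
Check digit = (10 − (67 mod 10)) mod 10 = 3.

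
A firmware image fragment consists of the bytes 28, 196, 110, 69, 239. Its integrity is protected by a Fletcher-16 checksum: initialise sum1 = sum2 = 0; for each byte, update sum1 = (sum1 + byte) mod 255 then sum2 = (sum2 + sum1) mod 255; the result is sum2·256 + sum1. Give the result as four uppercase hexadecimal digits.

Running sums (mod 255):
  after byte 0 (28): sum1=28, sum2=28
  after byte 1 (196): sum1=224, sum2=252
  after byte 2 (110): sum1=79, sum2=76
  after byte 3 (69): sum1=148, sum2=224
  after byte 4 (239): sum1=132, sum2=101
Checksum = sum2·256 + sum1 = 101·256 + 132 = 25988 = 0x6584.

6584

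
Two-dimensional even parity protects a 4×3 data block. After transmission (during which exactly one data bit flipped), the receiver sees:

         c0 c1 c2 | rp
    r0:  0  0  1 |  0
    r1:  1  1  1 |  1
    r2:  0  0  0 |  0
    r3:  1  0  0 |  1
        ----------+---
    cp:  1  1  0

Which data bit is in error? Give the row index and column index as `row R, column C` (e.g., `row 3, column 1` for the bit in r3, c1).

Recompute each row's even parity and compare to rp:
  r0: data parity 1, sent rp 0 → mismatch
  r1: data parity 1, sent rp 1 → ok
  r2: data parity 0, sent rp 0 → ok
  r3: data parity 1, sent rp 1 → ok
Recompute each column's even parity and compare to cp:
  c0: data parity 0, sent cp 1 → mismatch
  c1: data parity 1, sent cp 1 → ok
  c2: data parity 0, sent cp 0 → ok
Exactly one row (r0) and one column (c0) fail → the flipped bit is at their intersection.

row 0, column 0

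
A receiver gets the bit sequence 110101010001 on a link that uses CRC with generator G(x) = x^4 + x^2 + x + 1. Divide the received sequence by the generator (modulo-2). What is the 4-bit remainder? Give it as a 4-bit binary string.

Modulo-2 division of 110101010001 by 10111:
  pos 0: 11010 XOR 10111 = 01101
  pos 1: 11011 XOR 10111 = 01100
  pos 2: 11000 XOR 10111 = 01111
  pos 3: 11111 XOR 10111 = 01000
  pos 4: 10000 XOR 10111 = 00111
  pos 6: 11100 XOR 10111 = 01011
  pos 7: 10111 XOR 10111 = 00000
Remainder = 0000 (zero — the frame passes the CRC check).

0000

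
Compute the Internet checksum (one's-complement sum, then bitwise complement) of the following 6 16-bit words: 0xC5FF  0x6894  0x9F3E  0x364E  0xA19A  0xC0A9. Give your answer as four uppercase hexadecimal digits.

One's-complement addition (fold any carry out of bit 15 back into bit 0):
  0xC5FF + 0x6894 = 0x12E93 → wrap carry → 0x2E94
  0x2E94 + 0x9F3E = 0x0CDD2
  0xCDD2 + 0x364E = 0x10420 → wrap carry → 0x0421
  0x0421 + 0xA19A = 0x0A5BB
  0xA5BB + 0xC0A9 = 0x16664 → wrap carry → 0x6665
One's-complement sum = 0x6665.
Checksum = ~0x6665 & 0xFFFF = 0x999A.

999A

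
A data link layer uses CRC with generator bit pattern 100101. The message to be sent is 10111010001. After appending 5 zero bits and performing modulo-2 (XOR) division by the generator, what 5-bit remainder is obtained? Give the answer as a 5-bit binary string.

Append 5 zeros: 1011101000100000. Divide by 100101 (XOR where the leading bit is 1):
  pos 0: 101110 XOR 100101 = 001011
  pos 2: 101110 XOR 100101 = 001011
  pos 4: 101100 XOR 100101 = 001001
  pos 6: 100110 XOR 100101 = 000011
  pos 10: 110000 XOR 100101 = 010101
Remainder (last 5 bits) = 10101. This is the CRC / FCS.

10101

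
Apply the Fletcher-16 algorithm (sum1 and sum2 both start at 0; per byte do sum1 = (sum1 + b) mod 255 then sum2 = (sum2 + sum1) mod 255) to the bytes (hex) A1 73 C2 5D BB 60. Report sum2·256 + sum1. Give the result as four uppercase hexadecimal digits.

Running sums (mod 255):
  after byte 0 (A1): sum1=161, sum2=161
  after byte 1 (73): sum1=21, sum2=182
  after byte 2 (C2): sum1=215, sum2=142
  after byte 3 (5D): sum1=53, sum2=195
  after byte 4 (BB): sum1=240, sum2=180
  after byte 5 (60): sum1=81, sum2=6
Checksum = sum2·256 + sum1 = 6·256 + 81 = 1617 = 0x0651.

0651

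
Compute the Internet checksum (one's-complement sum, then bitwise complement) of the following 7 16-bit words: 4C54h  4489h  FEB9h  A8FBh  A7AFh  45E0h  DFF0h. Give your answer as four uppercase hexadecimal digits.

One's-complement addition (fold any carry out of bit 15 back into bit 0):
  0x4C54 + 0x4489 = 0x090DD
  0x90DD + 0xFEB9 = 0x18F96 → wrap carry → 0x8F97
  0x8F97 + 0xA8FB = 0x13892 → wrap carry → 0x3893
  0x3893 + 0xA7AF = 0x0E042
  0xE042 + 0x45E0 = 0x12622 → wrap carry → 0x2623
  0x2623 + 0xDFF0 = 0x10613 → wrap carry → 0x0614
One's-complement sum = 0x0614.
Checksum = ~0x0614 & 0xFFFF = 0xF9EB.

F9EB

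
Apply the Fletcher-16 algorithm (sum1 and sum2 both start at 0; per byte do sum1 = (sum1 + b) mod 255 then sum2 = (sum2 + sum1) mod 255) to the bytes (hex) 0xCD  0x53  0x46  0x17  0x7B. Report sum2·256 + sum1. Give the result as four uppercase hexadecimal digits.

CEF9

Running sums (mod 255):
  after byte 0 (0xCD): sum1=205, sum2=205
  after byte 1 (0x53): sum1=33, sum2=238
  after byte 2 (0x46): sum1=103, sum2=86
  after byte 3 (0x17): sum1=126, sum2=212
  after byte 4 (0x7B): sum1=249, sum2=206
Checksum = sum2·256 + sum1 = 206·256 + 249 = 52985 = 0xCEF9.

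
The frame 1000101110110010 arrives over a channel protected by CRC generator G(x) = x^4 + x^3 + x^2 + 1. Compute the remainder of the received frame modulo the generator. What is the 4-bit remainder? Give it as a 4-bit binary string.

0000

Modulo-2 division of 1000101110110010 by 11101:
  pos 0: 10001 XOR 11101 = 01100
  pos 1: 11000 XOR 11101 = 00101
  pos 3: 10111 XOR 11101 = 01010
  pos 4: 10101 XOR 11101 = 01000
  pos 5: 10000 XOR 11101 = 01101
  pos 6: 11011 XOR 11101 = 00110
  pos 8: 11010 XOR 11101 = 00111
  pos 10: 11101 XOR 11101 = 00000
Remainder = 0000 (zero — the frame passes the CRC check).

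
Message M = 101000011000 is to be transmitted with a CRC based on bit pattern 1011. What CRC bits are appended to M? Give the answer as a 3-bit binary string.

Append 3 zeros: 101000011000000. Divide by 1011 (XOR where the leading bit is 1):
  pos 0: 1010 XOR 1011 = 0001
  pos 3: 1000 XOR 1011 = 0011
  pos 5: 1111 XOR 1011 = 0100
  pos 6: 1000 XOR 1011 = 0011
  pos 8: 1100 XOR 1011 = 0111
  pos 9: 1110 XOR 1011 = 0101
  pos 10: 1010 XOR 1011 = 0001
Remainder (last 3 bits) = 010. This is the CRC / FCS.

010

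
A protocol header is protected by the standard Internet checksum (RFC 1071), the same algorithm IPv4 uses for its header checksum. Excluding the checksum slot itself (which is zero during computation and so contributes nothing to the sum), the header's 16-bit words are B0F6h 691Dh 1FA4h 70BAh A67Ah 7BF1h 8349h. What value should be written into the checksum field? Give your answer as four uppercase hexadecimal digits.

AFD7

One's-complement addition (fold any carry out of bit 15 back into bit 0):
  0xB0F6 + 0x691D = 0x11A13 → wrap carry → 0x1A14
  0x1A14 + 0x1FA4 = 0x039B8
  0x39B8 + 0x70BA = 0x0AA72
  0xAA72 + 0xA67A = 0x150EC → wrap carry → 0x50ED
  0x50ED + 0x7BF1 = 0x0CCDE
  0xCCDE + 0x8349 = 0x15027 → wrap carry → 0x5028
One's-complement sum = 0x5028.
Checksum = ~0x5028 & 0xFFFF = 0xAFD7.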